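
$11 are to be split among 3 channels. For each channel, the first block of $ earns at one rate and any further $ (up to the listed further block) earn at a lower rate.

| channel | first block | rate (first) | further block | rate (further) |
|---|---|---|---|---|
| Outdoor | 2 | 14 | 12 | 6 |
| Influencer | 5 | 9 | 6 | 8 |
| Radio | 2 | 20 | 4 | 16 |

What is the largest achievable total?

159

Treat each block as its own option and order by rate: Radio/T1 20 > Radio/T2 16 > Outdoor/T1 14 > Influencer/T1 9 > Influencer/T2 8 > Outdoor/T2 6.
Radio/T1 (20): +2 ; 9 left.
Radio/T2 (16): +4 ; 5 left.
Fill Outdoor T1 block (2 at 14) ; 3 left.
3 remain; put them into Influencer T1 at 9.
Total = 20×2 + 16×4 + 14×2 + 9×3 = 159.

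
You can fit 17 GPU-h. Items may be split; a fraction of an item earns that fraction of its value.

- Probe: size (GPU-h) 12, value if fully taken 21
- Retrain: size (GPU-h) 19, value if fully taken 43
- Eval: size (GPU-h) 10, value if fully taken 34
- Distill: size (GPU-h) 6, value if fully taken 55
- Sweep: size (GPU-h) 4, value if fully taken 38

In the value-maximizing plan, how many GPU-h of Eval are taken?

Best value per unit of size first: Sweep 38/4≈9.5, Distill 55/6≈9.17, Eval 34/10≈3.4, Retrain 43/19≈2.26, Probe 21/12≈1.75.
All 4 GPU-h of Sweep fit (value 38) → 13 remain.
All 6 GPU-h of Distill fit (value 55) → 7 remain.
Fill the last 7 GPU-h with part of Eval: 7/10 of it earns 23.8.

7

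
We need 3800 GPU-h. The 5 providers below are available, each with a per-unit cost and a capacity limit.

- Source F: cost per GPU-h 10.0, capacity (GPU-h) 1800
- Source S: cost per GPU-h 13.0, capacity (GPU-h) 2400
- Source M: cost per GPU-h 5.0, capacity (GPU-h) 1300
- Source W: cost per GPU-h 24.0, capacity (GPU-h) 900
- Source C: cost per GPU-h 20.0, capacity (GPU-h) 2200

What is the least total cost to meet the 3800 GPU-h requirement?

33600

Fill from the cheapest provider first.
Source M (5.0): use full 1300 — 2500 GPU-h to go.
Source F (10.0): use full 1800 — 700 GPU-h to go.
Source S at 13.0: take 700 of its 2400 — requirement met.
Source C, Source W: unused.
Cost = 1300×5.0 + 1800×10.0 + 700×13.0 = 33600.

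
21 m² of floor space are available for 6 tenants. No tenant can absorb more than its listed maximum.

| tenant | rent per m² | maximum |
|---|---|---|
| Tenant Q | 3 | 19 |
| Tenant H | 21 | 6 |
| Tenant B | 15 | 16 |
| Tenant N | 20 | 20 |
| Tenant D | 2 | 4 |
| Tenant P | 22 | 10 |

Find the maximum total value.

446

Rank by rent per m²: Tenant P 22 > Tenant H 21 > Tenant N 20 > Tenant B 15 > Tenant Q 3 > Tenant D 2.
Give Tenant P 10 to hit its cap of 10 ; 11 left.
Give Tenant H 6 to hit its cap of 6 ; 5 left.
Tenant N has room for 20 but only 5 remain, so it gets 5.
Total = 21×6 + 20×5 + 22×10 = 446.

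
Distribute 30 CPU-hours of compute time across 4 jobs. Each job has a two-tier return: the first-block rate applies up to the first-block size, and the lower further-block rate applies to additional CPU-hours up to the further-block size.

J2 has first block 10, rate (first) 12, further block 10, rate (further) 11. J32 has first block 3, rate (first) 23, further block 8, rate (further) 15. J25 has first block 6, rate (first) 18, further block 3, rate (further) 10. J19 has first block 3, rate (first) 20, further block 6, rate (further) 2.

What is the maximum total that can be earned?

Treat each block as its own option and order by rate: J32/tier1 23 > J19/tier1 20 > J25/tier1 18 > J32/tier2 15 > J2/tier1 12 > J2/tier2 11 > J25/tier2 10 > J19/tier2 2.
J32 tier1 at 23: fill all 3 → 27 left.
J19 tier1 at 20: fill all 3 → 24 left.
Fill J25 tier1 block (6 at 18) → 18 left.
J32 tier2 at 15: fill all 8 → 10 left.
Fill J2 tier1 block (10 at 12) → 0 left.
Total = 23×3 + 20×3 + 18×6 + 15×8 + 12×10 = 477.

477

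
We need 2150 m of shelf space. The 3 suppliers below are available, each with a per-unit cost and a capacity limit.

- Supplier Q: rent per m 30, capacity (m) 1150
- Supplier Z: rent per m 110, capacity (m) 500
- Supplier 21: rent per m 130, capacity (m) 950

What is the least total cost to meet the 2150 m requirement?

Use suppliers in increasing cost order.
Supplier Q at 30: take all 1150 m ; 1000 still needed.
Supplier Z (110): use full 500 ; 500 m to go.
Supplier 21 at 130: take 500 of its 950 ; requirement met.
Cost = 1150×30 + 500×110 + 500×130 = 154500.

154500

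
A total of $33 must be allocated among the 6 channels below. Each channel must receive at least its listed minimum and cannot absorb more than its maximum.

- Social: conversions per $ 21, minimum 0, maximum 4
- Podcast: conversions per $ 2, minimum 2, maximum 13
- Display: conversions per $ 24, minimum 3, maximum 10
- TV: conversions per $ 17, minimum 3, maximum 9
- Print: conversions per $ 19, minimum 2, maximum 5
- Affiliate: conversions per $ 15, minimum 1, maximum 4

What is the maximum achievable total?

621

Meeting every minimum uses 0+2+3+3+2+1 = 11 $, leaving 22.
Highest conversions per $ first: Display 24 > Social 21 > Print 19 > TV 17 > Affiliate 15 > Podcast 2.
Display: +7 to 10 (cap) → 15 left.
Give Social 4 more to hit its cap of 4 → 11 left.
Print: +3 to 5 (cap) → 8 left.
TV takes 6 more to reach its cap of 9 → 2 left.
Affiliate: +2 (room for 3) → 3. Pool exhausted.
Total = 21×4 + 2×2 + 24×10 + 17×9 + 19×5 + 15×3 = 621.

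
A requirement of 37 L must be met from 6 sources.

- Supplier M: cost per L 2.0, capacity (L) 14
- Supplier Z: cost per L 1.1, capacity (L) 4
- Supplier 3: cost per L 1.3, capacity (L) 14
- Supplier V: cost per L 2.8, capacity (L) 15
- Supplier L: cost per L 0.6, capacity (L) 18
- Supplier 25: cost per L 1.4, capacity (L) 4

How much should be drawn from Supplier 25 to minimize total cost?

Fill from the cheapest source first.
Supplier L at 0.6: take all 18 L → 19 still needed.
Supplier Z at 1.1: take all 4 L → 15 still needed.
Take 14 from Supplier 3 at 1.3 → need 1 more.
Supplier 25 (1.4): take the remaining 1 → done.
Supplier M, Supplier V: unused.

1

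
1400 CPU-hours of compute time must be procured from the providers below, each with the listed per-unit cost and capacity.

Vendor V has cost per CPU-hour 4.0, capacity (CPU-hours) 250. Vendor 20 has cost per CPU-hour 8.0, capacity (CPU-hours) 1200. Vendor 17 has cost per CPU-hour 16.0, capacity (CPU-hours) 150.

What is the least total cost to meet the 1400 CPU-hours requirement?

Use providers in increasing cost order.
Vendor V at 4.0: take all 250 CPU-hours → 1150 still needed.
Take 1150 from Vendor 20 at 8.0 to finish.
Vendor 17: unused.
Cost = 250×4.0 + 1150×8.0 = 10200.

10200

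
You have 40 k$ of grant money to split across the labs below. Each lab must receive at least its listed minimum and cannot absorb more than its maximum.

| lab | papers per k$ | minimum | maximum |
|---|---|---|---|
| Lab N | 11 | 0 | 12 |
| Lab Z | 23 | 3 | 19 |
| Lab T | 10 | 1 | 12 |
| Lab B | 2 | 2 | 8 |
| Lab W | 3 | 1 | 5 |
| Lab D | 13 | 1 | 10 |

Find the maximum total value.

Meeting every minimum uses 0+3+1+2+1+1 = 8 k$, leaving 32.
Rank by papers per k$: Lab Z 23 > Lab D 13 > Lab N 11 > Lab T 10 > Lab W 3 > Lab B 2.
Lab Z takes 16 more to reach its cap of 19 → 16 left.
Lab D takes 9 more to reach its cap of 10 → 7 left.
Lab N has room for 12 more but only 7 remain, so it gets 7.
Total = 11×7 + 23×19 + 10×1 + 2×2 + 3×1 + 13×10 = 661.

661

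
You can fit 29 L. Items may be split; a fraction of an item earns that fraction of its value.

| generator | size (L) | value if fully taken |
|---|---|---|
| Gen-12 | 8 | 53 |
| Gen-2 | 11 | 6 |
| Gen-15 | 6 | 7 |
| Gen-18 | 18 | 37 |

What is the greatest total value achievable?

93.5

Sort by value density: Gen-12 53/8≈6.62, Gen-18 37/18≈2.06, Gen-15 7/6≈1.17, Gen-2 6/11≈0.545.
Gen-12: take in full, 8 L for value 53 — 21 left.
Gen-18: take in full, 18 L for value 37 — 3 left.
Fill the last 3 L with part of Gen-15: 3/6 of it earns 3.5.
Total value = 93.5.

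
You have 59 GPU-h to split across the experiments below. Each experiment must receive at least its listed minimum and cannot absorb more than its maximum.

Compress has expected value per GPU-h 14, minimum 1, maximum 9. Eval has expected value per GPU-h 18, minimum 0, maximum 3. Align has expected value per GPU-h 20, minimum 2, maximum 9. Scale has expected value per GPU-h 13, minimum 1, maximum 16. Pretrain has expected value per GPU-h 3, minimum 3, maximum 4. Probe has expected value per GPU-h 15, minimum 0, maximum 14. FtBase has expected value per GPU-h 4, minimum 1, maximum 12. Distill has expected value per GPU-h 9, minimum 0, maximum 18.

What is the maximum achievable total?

Meeting every minimum uses 1+0+2+1+3+0+1+0 = 8 GPU-h, leaving 51.
Highest expected value per GPU-h first: Align 20 > Eval 18 > Probe 15 > Compress 14 > Scale 13 > Distill 9 > FtBase 4 > Pretrain 3.
Align: +7 to 9 (cap) — 44 left.
Eval takes 3 more to reach its cap of 3 — 41 left.
Probe takes 14 more to reach its cap of 14 — 27 left.
Give Compress 8 more to hit its cap of 9 — 19 left.
Scale: +15 to 16 (cap) — 4 left.
Distill: +4 (room for 18) → 4. Pool exhausted.
Total = 14×9 + 18×3 + 20×9 + 13×16 + 3×3 + 15×14 + 4×1 + 9×4 = 827.

827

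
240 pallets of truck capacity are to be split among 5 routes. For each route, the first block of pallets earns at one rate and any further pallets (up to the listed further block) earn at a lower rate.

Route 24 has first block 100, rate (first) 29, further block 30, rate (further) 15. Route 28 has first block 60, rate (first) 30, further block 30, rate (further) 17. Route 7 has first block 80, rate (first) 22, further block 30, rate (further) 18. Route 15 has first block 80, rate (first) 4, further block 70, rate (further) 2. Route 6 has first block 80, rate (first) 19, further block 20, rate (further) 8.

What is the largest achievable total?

Order all 10 blocks by rate: Route 28/tier1 30 > Route 24/tier1 29 > Route 7/tier1 22 > Route 6/tier1 19 > Route 7/tier2 18 > Route 28/tier2 17 > Route 24/tier2 15 > Route 6/tier2 8 > Route 15/tier1 4 > Route 15/tier2 2.
Route 28 tier1 at 30: fill all 60 ; 180 left.
Fill Route 24 tier1 block (100 at 29) ; 80 left.
Fill Route 7 tier1 block (80 at 22) ; 0 left.
Total = 30×60 + 29×100 + 22×80 = 6460.

6460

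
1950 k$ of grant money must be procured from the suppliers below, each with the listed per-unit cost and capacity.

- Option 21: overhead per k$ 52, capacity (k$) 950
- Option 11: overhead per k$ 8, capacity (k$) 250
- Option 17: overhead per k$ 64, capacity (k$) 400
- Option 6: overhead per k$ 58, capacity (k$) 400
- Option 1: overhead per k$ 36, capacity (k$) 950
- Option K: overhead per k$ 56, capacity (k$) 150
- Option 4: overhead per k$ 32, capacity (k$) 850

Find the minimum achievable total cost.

Fill from the cheapest supplier first.
Take 250 from Option 11 at 8 ; need 1700 more.
Take 850 from Option 4 at 32 ; need 850 more.
Option 1 at 36: take 850 of its 950 ; requirement met.
Option 21, Option K, Option 6, Option 17: unused.
Cost = 250×8 + 850×32 + 850×36 = 59800.

59800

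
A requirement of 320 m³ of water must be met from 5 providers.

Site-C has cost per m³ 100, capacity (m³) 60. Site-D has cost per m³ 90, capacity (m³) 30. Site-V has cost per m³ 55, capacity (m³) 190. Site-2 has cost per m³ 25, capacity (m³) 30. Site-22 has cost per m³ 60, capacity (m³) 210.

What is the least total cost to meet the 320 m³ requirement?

17200

Use providers in increasing cost order.
Site-2 at 25: take all 30 m³ ; 290 still needed.
Take 190 from Site-V at 55 ; need 100 more.
Take 100 from Site-22 at 60 to finish.
Site-D, Site-C: unused.
Cost = 30×25 + 190×55 + 100×60 = 17200.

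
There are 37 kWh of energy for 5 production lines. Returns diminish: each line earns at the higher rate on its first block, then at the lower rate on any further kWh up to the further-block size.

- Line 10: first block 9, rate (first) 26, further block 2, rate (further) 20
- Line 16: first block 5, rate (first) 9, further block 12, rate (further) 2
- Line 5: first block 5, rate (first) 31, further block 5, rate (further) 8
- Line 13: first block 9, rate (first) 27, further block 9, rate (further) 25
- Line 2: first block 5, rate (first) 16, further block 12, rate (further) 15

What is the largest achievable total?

945

Treat each block as its own option and order by rate: Line 5/T1 31 > Line 13/T1 27 > Line 10/T1 26 > Line 13/T2 25 > Line 10/T2 20 > Line 2/T1 16 > Line 2/T2 15 > Line 16/T1 9 > Line 5/T2 8 > Line 16/T2 2.
Fill Line 5 T1 block (5 at 31) — 32 left.
Line 13/T1 (27): +9 — 23 left.
Fill Line 10 T1 block (9 at 26) — 14 left.
Line 13/T2 (25): +9 — 5 left.
Line 10/T2 (20): +2 — 3 left.
3 remain; put them into Line 2 T1 at 16.
Total = 31×5 + 27×9 + 26×9 + 25×9 + 20×2 + 16×3 = 945.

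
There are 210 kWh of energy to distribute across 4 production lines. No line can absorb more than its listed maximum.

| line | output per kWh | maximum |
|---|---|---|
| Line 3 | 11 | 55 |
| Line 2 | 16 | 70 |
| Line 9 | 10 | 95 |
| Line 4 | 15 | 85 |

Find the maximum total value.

3000

Rank by output per kWh: Line 2 16 > Line 4 15 > Line 3 11 > Line 9 10.
Line 2 takes 70 to reach its cap of 70 — 140 left.
Give Line 4 85 to hit its cap of 85 — 55 left.
Give Line 3 55 to hit its cap of 55 — 0 left.
Total = 11×55 + 16×70 + 15×85 = 3000.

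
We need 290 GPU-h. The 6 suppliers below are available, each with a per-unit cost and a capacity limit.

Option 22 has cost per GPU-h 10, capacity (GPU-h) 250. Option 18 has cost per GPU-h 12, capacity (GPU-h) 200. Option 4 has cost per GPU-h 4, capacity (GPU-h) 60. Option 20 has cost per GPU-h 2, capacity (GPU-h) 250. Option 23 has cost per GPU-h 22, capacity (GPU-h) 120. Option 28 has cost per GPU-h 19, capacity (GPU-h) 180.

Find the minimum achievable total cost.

Use suppliers in increasing cost order.
Option 20 at 2: take all 250 GPU-h — 40 still needed.
Option 4 at 4: take 40 of its 60 — requirement met.
Option 22, Option 18, Option 28, Option 23: unused.
Cost = 250×2 + 40×4 = 660.

660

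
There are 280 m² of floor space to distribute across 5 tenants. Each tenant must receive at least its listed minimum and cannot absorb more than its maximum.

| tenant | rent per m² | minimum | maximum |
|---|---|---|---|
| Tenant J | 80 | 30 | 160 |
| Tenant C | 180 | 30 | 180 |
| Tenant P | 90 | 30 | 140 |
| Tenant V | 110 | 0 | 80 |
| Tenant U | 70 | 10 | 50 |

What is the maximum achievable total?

41500

Meeting every minimum uses 30+30+30+0+10 = 100 m², leaving 180.
Highest rent per m² first: Tenant C 180 > Tenant V 110 > Tenant P 90 > Tenant J 80 > Tenant U 70.
Tenant C takes 150 more to reach its cap of 180 → 30 left.
Only 30 left; Tenant V takes them to reach 30.
Total = 80×30 + 180×180 + 90×30 + 110×30 + 70×10 = 41500.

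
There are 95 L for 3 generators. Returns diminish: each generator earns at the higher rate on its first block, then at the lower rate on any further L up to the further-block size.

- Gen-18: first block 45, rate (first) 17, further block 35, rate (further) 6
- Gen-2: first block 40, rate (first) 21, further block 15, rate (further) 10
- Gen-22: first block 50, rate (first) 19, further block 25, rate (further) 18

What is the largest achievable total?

Order all 6 blocks by rate: Gen-2/tier1 21 > Gen-22/tier1 19 > Gen-22/tier2 18 > Gen-18/tier1 17 > Gen-2/tier2 10 > Gen-18/tier2 6.
Fill Gen-2 tier1 block (40 at 21) — 55 left.
Gen-22 tier1 at 19: fill all 50 — 5 left.
Gen-22/tier2: +5 of 25 at 18; pool empty.
Total = 21×40 + 19×50 + 18×5 = 1880.

1880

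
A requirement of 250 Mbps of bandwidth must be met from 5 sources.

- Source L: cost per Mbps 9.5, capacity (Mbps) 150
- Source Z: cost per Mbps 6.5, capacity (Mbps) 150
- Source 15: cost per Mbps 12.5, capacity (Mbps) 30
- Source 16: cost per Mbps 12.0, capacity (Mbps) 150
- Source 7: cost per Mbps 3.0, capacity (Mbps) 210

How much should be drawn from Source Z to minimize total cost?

Use sources in increasing cost order.
Take 210 from Source 7 at 3.0 → need 40 more.
Take 40 from Source Z at 6.5 to finish.
Source L, Source 16, Source 15: unused.

40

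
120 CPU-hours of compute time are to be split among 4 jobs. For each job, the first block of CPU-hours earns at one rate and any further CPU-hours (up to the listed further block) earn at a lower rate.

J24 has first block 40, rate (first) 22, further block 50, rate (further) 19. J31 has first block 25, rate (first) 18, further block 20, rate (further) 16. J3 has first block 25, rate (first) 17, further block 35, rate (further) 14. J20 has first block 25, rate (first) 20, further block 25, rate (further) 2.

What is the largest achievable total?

2420

Treat each block as its own option and order by rate: J24/T1 22 > J20/T1 20 > J24/T2 19 > J31/T1 18 > J3/T1 17 > J31/T2 16 > J3/T2 14 > J20/T2 2.
J24 T1 at 22: fill all 40 ; 80 left.
J20/T1 (20): +25 ; 55 left.
Fill J24 T2 block (50 at 19) ; 5 left.
5 remain; put them into J31 T1 at 18.
Total = 22×40 + 20×25 + 19×50 + 18×5 = 2420.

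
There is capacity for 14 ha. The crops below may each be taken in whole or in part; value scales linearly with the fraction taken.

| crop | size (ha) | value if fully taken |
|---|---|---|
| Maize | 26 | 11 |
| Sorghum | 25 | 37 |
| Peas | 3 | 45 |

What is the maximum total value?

Best value per unit of size first: Peas 45/3≈15, Sorghum 37/25≈1.48, Maize 11/26≈0.423.
All 3 ha of Peas fit (value 45) → 11 remain.
Only 11 ha remain; take 11/25 of Sorghum for value 37×11/25 = 16.28.
Total value = 61.28.

61.28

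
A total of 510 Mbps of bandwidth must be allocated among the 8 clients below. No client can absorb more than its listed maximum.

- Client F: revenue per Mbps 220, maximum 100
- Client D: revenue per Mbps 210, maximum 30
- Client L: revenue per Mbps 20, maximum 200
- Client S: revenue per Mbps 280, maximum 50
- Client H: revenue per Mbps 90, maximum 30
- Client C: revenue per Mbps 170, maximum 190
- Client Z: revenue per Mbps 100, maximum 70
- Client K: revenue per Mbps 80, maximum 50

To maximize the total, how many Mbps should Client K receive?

Rank by revenue per Mbps: Client S 280 > Client F 220 > Client D 210 > Client C 170 > Client Z 100 > Client H 90 > Client K 80 > Client L 20.
Client S: +50 to 50 (cap) ; 460 left.
Give Client F 100 to hit its cap of 100 ; 360 left.
Client D takes 30 to reach its cap of 30 ; 330 left.
Client C: +190 to 190 (cap) ; 140 left.
Client Z: +70 to 70 (cap) ; 70 left.
Client H: +30 to 30 (cap) ; 40 left.
Only 40 left; Client K takes them to reach 40.

40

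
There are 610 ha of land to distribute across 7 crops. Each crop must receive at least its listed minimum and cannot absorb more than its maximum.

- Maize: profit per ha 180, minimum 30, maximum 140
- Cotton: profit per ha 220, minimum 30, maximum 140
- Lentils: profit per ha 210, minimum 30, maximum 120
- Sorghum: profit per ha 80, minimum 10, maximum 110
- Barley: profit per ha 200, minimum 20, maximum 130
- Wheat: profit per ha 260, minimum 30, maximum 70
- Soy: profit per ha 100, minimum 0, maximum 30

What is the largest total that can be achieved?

126200

Meeting every minimum uses 30+30+30+10+20+30+0 = 150 ha, leaving 460.
Order the crops by profit per ha: Wheat 260 > Cotton 220 > Lentils 210 > Barley 200 > Maize 180 > Soy 100 > Sorghum 80.
Give Wheat 40 more to hit its cap of 70 — 420 left.
Cotton takes 110 more to reach its cap of 140 — 310 left.
Lentils: +90 to 120 (cap) — 220 left.
Give Barley 110 more to hit its cap of 130 — 110 left.
Maize: +110 to 140 (cap) — 0 left.
Total = 180×140 + 220×140 + 210×120 + 80×10 + 200×130 + 260×70 = 126200.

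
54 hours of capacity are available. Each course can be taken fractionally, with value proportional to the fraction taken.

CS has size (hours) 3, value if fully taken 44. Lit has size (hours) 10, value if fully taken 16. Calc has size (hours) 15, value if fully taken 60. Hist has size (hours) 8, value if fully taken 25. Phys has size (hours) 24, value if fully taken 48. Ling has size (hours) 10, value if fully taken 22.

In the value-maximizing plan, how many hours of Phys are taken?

18

Best value per unit of size first: CS 44/3≈14.7, Calc 60/15≈4, Hist 25/8≈3.12, Ling 22/10≈2.2, Phys 48/24≈2, Lit 16/10≈1.6.
Take all of CS (3 hours, value 44) ; 51 hours left.
All 15 hours of Calc fit (value 60) ; 36 remain.
All 8 hours of Hist fit (value 25) ; 28 remain.
All 10 hours of Ling fit (value 22) ; 18 remain.
Fill the last 18 hours with part of Phys: 18/24 of it earns 36.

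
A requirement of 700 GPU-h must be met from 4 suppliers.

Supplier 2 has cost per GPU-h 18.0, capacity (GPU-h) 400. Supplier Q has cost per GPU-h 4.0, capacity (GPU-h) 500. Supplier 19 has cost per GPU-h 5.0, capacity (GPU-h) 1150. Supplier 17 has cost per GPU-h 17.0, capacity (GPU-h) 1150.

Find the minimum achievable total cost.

3000

Use suppliers in increasing cost order.
Supplier Q (4.0): use full 500 → 200 GPU-h to go.
Supplier 19 at 5.0: take 200 of its 1150 → requirement met.
Supplier 17, Supplier 2: unused.
Cost = 500×4.0 + 200×5.0 = 3000.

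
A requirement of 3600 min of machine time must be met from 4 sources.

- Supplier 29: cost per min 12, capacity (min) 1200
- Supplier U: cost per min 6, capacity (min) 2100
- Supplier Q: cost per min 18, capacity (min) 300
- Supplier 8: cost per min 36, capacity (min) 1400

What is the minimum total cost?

Use sources in increasing cost order.
Supplier U at 6: take all 2100 min → 1500 still needed.
Supplier 29 at 12: take all 1200 min → 300 still needed.
Supplier Q (18): use full 300 → 0 min to go.
Supplier 8: unused.
Cost = 2100×6 + 1200×12 + 300×18 = 32400.

32400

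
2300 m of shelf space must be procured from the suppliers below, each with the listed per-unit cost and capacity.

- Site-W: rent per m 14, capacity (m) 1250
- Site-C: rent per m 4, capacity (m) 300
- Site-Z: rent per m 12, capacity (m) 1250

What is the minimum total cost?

26700

Cheapest first:
Site-C at 4: take all 300 m → 2000 still needed.
Take 1250 from Site-Z at 12 → need 750 more.
Site-W at 14: take 750 of its 1250 → requirement met.
Cost = 300×4 + 1250×12 + 750×14 = 26700.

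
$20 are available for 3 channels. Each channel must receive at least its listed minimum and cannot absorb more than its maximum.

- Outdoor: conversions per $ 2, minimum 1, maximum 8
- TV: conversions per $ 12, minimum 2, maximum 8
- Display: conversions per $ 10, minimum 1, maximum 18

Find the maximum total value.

Meeting every minimum uses 1+2+1 = 4 $, leaving 16.
Rank by conversions per $: TV 12 > Display 10 > Outdoor 2.
Give TV 6 more to hit its cap of 8 — 10 left.
Display has room for 17 more but only 10 remain, so it gets 11.
Total = 2×1 + 12×8 + 10×11 = 208.

208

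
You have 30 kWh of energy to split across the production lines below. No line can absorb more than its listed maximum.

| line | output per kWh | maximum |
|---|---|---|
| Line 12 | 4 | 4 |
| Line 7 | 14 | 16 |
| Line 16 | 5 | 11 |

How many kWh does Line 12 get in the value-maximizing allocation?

3

Highest output per kWh first: Line 7 14 > Line 16 5 > Line 12 4.
Line 7: +16 to 16 (cap) ; 14 left.
Give Line 16 11 to hit its cap of 11 ; 3 left.
Line 12: +3 (room for 4) → 3. Pool exhausted.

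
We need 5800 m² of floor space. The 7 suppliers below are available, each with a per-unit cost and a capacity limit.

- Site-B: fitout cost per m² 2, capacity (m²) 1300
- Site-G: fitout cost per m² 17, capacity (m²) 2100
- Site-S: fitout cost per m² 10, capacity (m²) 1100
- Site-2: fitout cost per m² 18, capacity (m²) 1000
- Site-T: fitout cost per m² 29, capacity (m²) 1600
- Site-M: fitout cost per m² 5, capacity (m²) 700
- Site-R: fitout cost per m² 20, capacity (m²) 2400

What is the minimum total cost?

63600

Fill from the cheapest supplier first.
Site-B (2): use full 1300 ; 4500 m² to go.
Site-M at 5: take all 700 m² ; 3800 still needed.
Site-S (10): use full 1100 ; 2700 m² to go.
Site-G at 17: take all 2100 m² ; 600 still needed.
Site-2 (18): take the remaining 600 ; done.
Site-R, Site-T: unused.
Cost = 1300×2 + 700×5 + 1100×10 + 2100×17 + 600×18 = 63600.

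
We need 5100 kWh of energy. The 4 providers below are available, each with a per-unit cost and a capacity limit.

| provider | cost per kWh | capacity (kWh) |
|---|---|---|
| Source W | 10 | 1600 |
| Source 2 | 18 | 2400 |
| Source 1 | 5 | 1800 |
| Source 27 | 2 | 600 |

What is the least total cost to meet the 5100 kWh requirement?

Use providers in increasing cost order.
Source 27 (2): use full 600 → 4500 kWh to go.
Source 1 at 5: take all 1800 kWh → 2700 still needed.
Source W at 10: take all 1600 kWh → 1100 still needed.
Source 2 (18): take the remaining 1100 → done.
Cost = 600×2 + 1800×5 + 1600×10 + 1100×18 = 46000.

46000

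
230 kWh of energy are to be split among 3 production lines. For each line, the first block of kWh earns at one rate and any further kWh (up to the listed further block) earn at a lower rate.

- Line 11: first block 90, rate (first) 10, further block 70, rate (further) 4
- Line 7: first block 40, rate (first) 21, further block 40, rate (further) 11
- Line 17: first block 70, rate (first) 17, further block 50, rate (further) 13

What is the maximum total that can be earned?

3420

Order all 6 blocks by rate: Line 7/first 21 > Line 17/first 17 > Line 17/second 13 > Line 7/second 11 > Line 11/first 10 > Line 11/second 4.
Fill Line 7 first block (40 at 21) → 190 left.
Fill Line 17 first block (70 at 17) → 120 left.
Line 17 second at 13: fill all 50 → 70 left.
Fill Line 7 second block (40 at 11) → 30 left.
Line 11 first at 10: only 30 left, fill 30.
Total = 21×40 + 17×70 + 13×50 + 11×40 + 10×30 = 3420.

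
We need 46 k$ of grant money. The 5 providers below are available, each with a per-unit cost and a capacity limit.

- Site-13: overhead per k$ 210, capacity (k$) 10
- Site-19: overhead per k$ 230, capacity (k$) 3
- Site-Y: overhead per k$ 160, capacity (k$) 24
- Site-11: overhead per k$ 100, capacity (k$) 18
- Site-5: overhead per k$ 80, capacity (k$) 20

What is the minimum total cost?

Use providers in increasing cost order.
Take 20 from Site-5 at 80 ; need 26 more.
Site-11 at 100: take all 18 k$ ; 8 still needed.
Site-Y (160): take the remaining 8 ; done.
Site-13, Site-19: unused.
Cost = 20×80 + 18×100 + 8×160 = 4680.

4680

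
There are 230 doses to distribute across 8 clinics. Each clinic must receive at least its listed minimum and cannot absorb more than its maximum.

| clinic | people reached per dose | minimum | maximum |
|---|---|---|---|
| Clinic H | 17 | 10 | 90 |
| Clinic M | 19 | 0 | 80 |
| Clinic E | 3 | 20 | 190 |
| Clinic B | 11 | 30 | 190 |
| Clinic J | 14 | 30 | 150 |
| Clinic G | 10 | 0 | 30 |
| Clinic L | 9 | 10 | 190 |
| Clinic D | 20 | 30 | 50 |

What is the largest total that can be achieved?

Meeting every minimum uses 10+0+20+30+30+0+10+30 = 130 doses, leaving 100.
Highest people reached per dose first: Clinic D 20 > Clinic M 19 > Clinic H 17 > Clinic J 14 > Clinic B 11 > Clinic G 10 > Clinic L 9 > Clinic E 3.
Give Clinic D 20 more to hit its cap of 50 — 80 left.
Give Clinic M 80 more to hit its cap of 80 — 0 left.
Total = 17×10 + 19×80 + 3×20 + 11×30 + 14×30 + 9×10 + 20×50 = 3590.

3590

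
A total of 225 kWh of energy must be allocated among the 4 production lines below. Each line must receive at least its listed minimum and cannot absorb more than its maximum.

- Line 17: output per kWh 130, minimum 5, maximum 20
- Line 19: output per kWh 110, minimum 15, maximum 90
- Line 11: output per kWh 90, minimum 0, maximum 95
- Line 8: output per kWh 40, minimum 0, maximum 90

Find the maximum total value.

Meeting every minimum uses 5+15+0+0 = 20 kWh, leaving 205.
Order the production lines by output per kWh: Line 17 130 > Line 19 110 > Line 11 90 > Line 8 40.
Give Line 17 15 more to hit its cap of 20 → 190 left.
Give Line 19 75 more to hit its cap of 90 → 115 left.
Give Line 11 95 more to hit its cap of 95 → 20 left.
Line 8 has room for 90 more but only 20 remain, so it gets 20.
Total = 130×20 + 110×90 + 90×95 + 40×20 = 21850.

21850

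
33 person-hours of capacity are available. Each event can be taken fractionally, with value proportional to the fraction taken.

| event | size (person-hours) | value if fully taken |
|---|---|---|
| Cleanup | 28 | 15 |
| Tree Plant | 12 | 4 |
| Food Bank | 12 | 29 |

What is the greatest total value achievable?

Best value per unit of size first: Food Bank 29/12≈2.42, Cleanup 15/28≈0.536, Tree Plant 4/12≈0.333.
Food Bank: take in full, 12 person-hours for value 29 ; 21 left.
Fill the last 21 person-hours with part of Cleanup: 21/28 of it earns 11.25.
Total value = 40.25.

40.25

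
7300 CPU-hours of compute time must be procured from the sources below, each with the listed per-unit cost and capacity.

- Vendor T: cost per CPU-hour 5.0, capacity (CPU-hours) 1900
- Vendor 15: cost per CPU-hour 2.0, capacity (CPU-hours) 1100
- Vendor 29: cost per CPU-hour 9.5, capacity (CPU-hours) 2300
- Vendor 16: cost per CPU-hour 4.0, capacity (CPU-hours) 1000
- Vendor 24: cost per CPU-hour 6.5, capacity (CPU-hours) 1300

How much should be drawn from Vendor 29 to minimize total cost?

2000

Fill from the cheapest source first.
Vendor 15 at 2.0: take all 1100 CPU-hours — 6200 still needed.
Vendor 16 (4.0): use full 1000 — 5200 CPU-hours to go.
Take 1900 from Vendor T at 5.0 — need 3300 more.
Vendor 24 (6.5): use full 1300 — 2000 CPU-hours to go.
Take 2000 from Vendor 29 at 9.5 to finish.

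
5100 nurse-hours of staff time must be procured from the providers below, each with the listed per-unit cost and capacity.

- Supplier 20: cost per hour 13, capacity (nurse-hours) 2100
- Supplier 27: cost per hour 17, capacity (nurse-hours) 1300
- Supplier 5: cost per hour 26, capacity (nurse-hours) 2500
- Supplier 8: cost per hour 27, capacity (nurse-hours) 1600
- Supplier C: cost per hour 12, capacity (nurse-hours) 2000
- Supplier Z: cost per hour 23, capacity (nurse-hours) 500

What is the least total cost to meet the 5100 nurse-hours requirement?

Use providers in increasing cost order.
Supplier C (12): use full 2000 — 3100 nurse-hours to go.
Take 2100 from Supplier 20 at 13 — need 1000 more.
Take 1000 from Supplier 27 at 17 to finish.
Supplier Z, Supplier 5, Supplier 8: unused.
Cost = 2000×12 + 2100×13 + 1000×17 = 68300.

68300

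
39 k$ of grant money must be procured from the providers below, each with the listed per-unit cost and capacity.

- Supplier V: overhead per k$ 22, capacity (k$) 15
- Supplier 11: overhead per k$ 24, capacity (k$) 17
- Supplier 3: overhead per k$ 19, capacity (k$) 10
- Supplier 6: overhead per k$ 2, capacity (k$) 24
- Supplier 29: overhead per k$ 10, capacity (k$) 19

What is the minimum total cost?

198

Cheapest first:
Supplier 6 at 2: take all 24 k$ — 15 still needed.
Supplier 29 (10): take the remaining 15 — done.
Supplier 3, Supplier V, Supplier 11: unused.
Cost = 24×2 + 15×10 = 198.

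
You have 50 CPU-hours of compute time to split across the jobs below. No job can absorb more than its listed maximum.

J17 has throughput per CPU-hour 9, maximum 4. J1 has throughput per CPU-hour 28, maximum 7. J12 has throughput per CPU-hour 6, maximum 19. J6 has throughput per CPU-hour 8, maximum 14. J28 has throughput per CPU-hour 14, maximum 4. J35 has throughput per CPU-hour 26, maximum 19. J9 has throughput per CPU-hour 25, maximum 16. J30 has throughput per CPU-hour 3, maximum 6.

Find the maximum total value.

1182

Highest throughput per CPU-hour first: J1 28 > J35 26 > J9 25 > J28 14 > J17 9 > J6 8 > J12 6 > J30 3.
J1: +7 to 7 (cap) → 43 left.
Give J35 19 to hit its cap of 19 → 24 left.
Give J9 16 to hit its cap of 16 → 8 left.
J28 takes 4 to reach its cap of 4 → 4 left.
J17 takes 4 to reach its cap of 4 → 0 left.
Total = 9×4 + 28×7 + 14×4 + 26×19 + 25×16 = 1182.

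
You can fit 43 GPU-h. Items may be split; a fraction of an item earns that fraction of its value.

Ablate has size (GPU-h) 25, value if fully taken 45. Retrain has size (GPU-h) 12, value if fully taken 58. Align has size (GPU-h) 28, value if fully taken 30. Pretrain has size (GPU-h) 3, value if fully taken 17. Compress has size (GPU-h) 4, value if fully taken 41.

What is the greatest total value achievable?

Best value per unit of size first: Compress 41/4≈10.2, Pretrain 17/3≈5.67, Retrain 58/12≈4.83, Ablate 45/25≈1.8, Align 30/28≈1.07.
All 4 GPU-h of Compress fit (value 41) — 39 remain.
Pretrain: take in full, 3 GPU-h for value 17 — 36 left.
Take all of Retrain (12 GPU-h, value 58) — 24 GPU-h left.
Only 24 GPU-h remain; take 24/25 of Ablate for value 45×24/25 = 43.2.
Total value = 159.2.

159.2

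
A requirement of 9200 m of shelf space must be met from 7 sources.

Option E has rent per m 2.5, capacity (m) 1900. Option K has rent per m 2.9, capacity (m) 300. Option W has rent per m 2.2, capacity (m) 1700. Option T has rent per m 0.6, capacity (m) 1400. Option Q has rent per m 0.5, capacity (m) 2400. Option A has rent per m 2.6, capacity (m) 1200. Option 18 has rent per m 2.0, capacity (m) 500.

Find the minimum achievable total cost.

Use sources in increasing cost order.
Take 2400 from Option Q at 0.5 → need 6800 more.
Option T at 0.6: take all 1400 m → 5400 still needed.
Option 18 at 2.0: take all 500 m → 4900 still needed.
Take 1700 from Option W at 2.2 → need 3200 more.
Take 1900 from Option E at 2.5 → need 1300 more.
Option A at 2.6: take all 1200 m → 100 still needed.
Option K at 2.9: take 100 of its 300 → requirement met.
Cost = 2400×0.5 + 1400×0.6 + 500×2.0 + 1700×2.2 + 1900×2.5 + 1200×2.6 + 100×2.9 = 14940.

14940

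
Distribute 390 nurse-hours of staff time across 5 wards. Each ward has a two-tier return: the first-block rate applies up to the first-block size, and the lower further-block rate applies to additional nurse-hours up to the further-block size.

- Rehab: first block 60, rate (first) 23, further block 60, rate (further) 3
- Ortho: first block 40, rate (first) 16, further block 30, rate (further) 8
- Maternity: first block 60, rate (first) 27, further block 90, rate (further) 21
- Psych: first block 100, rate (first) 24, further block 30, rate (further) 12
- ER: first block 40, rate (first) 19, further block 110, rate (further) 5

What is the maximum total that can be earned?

Order all 10 blocks by rate: Maternity/tier1 27 > Psych/tier1 24 > Rehab/tier1 23 > Maternity/tier2 21 > ER/tier1 19 > Ortho/tier1 16 > Psych/tier2 12 > Ortho/tier2 8 > ER/tier2 5 > Rehab/tier2 3.
Fill Maternity tier1 block (60 at 27) → 330 left.
Fill Psych tier1 block (100 at 24) → 230 left.
Rehab/tier1 (23): +60 → 170 left.
Maternity tier2 at 21: fill all 90 → 80 left.
Fill ER tier1 block (40 at 19) → 40 left.
Ortho tier1 at 16: fill all 40 → 0 left.
Total = 27×60 + 24×100 + 23×60 + 21×90 + 19×40 + 16×40 = 8690.

8690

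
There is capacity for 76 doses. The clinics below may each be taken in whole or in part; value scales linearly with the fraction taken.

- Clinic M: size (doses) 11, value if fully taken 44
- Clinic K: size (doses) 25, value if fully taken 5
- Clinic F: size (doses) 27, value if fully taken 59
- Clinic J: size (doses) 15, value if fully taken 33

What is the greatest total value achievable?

Sort by value density: Clinic M 44/11≈4, Clinic J 33/15≈2.2, Clinic F 59/27≈2.19, Clinic K 5/25≈0.2.
Take all of Clinic M (11 doses, value 44) → 65 doses left.
Take all of Clinic J (15 doses, value 33) → 50 doses left.
Take all of Clinic F (27 doses, value 59) → 23 doses left.
Fill the last 23 doses with part of Clinic K: 23/25 of it earns 4.6.
Total value = 140.6.

140.6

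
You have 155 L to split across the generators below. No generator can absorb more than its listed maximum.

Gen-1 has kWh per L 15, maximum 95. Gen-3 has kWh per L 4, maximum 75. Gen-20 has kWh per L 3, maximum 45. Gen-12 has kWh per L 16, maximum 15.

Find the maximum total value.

1845

Rank by kWh per L: Gen-12 16 > Gen-1 15 > Gen-3 4 > Gen-20 3.
Give Gen-12 15 to hit its cap of 15 → 140 left.
Gen-1 takes 95 to reach its cap of 95 → 45 left.
Only 45 left; Gen-3 takes them to reach 45.
Total = 15×95 + 4×45 + 16×15 = 1845.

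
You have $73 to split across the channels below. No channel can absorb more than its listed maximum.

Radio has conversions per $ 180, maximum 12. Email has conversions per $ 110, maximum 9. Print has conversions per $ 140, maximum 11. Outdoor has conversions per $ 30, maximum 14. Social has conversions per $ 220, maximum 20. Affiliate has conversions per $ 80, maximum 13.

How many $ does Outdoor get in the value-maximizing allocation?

8

Rank by conversions per $: Social 220 > Radio 180 > Print 140 > Email 110 > Affiliate 80 > Outdoor 30.
Give Social 20 to hit its cap of 20 ; 53 left.
Radio: +12 to 12 (cap) ; 41 left.
Give Print 11 to hit its cap of 11 ; 30 left.
Email takes 9 to reach its cap of 9 ; 21 left.
Affiliate takes 13 to reach its cap of 13 ; 8 left.
Outdoor has room for 14 but only 8 remain, so it gets 8.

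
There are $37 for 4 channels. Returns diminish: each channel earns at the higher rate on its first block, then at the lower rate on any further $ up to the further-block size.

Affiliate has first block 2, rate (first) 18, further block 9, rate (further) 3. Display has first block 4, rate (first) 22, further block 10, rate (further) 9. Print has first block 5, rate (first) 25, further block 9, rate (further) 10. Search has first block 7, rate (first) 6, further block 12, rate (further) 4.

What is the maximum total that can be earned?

Order all 8 blocks by rate: Print/T1 25 > Display/T1 22 > Affiliate/T1 18 > Print/T2 10 > Display/T2 9 > Search/T1 6 > Search/T2 4 > Affiliate/T2 3.
Print T1 at 25: fill all 5 → 32 left.
Display T1 at 22: fill all 4 → 28 left.
Affiliate T1 at 18: fill all 2 → 26 left.
Print/T2 (10): +9 → 17 left.
Display/T2 (9): +10 → 7 left.
Search T1 at 6: fill all 7 → 0 left.
Total = 25×5 + 22×4 + 18×2 + 10×9 + 9×10 + 6×7 = 471.

471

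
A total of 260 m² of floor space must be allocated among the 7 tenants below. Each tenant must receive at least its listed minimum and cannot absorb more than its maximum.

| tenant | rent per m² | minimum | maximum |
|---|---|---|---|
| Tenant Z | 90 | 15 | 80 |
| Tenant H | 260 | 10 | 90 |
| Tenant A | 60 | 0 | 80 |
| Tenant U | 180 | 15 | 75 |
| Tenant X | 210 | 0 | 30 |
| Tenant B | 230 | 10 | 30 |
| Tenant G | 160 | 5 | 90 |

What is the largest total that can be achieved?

54650

Meeting every minimum uses 15+10+0+15+0+10+5 = 55 m², leaving 205.
Order the tenants by rent per m²: Tenant H 260 > Tenant B 230 > Tenant X 210 > Tenant U 180 > Tenant G 160 > Tenant Z 90 > Tenant A 60.
Tenant H: +80 to 90 (cap) → 125 left.
Tenant B takes 20 more to reach its cap of 30 → 105 left.
Tenant X takes 30 more to reach its cap of 30 → 75 left.
Tenant U: +60 to 75 (cap) → 15 left.
Tenant G has room for 85 more but only 15 remain, so it gets 20.
Total = 90×15 + 260×90 + 180×75 + 210×30 + 230×30 + 160×20 = 54650.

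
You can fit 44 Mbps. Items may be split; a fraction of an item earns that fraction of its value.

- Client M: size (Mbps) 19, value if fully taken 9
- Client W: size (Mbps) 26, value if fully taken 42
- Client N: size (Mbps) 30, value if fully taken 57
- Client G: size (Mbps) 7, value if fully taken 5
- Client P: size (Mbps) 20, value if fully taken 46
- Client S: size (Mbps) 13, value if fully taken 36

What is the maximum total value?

Sort by value density: Client S 36/13≈2.77, Client P 46/20≈2.3, Client N 57/30≈1.9, Client W 42/26≈1.62, Client G 5/7≈0.714, Client M 9/19≈0.474.
Client S: take in full, 13 Mbps for value 36 ; 31 left.
Client P: take in full, 20 Mbps for value 46 ; 11 left.
Fill the last 11 Mbps with part of Client N: 11/30 of it earns 20.9.
Total value = 102.9.

102.9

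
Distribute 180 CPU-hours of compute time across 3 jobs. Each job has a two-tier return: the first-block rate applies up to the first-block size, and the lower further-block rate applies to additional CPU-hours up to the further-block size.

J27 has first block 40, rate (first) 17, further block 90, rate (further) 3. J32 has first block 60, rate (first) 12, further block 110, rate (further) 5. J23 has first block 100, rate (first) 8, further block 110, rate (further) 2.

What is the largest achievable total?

2040

Order all 6 blocks by rate: J27/first 17 > J32/first 12 > J23/first 8 > J32/second 5 > J27/second 3 > J23/second 2.
Fill J27 first block (40 at 17) ; 140 left.
J32/first (12): +60 ; 80 left.
J23/first: +80 of 100 at 8; pool empty.
Total = 17×40 + 12×60 + 8×80 = 2040.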